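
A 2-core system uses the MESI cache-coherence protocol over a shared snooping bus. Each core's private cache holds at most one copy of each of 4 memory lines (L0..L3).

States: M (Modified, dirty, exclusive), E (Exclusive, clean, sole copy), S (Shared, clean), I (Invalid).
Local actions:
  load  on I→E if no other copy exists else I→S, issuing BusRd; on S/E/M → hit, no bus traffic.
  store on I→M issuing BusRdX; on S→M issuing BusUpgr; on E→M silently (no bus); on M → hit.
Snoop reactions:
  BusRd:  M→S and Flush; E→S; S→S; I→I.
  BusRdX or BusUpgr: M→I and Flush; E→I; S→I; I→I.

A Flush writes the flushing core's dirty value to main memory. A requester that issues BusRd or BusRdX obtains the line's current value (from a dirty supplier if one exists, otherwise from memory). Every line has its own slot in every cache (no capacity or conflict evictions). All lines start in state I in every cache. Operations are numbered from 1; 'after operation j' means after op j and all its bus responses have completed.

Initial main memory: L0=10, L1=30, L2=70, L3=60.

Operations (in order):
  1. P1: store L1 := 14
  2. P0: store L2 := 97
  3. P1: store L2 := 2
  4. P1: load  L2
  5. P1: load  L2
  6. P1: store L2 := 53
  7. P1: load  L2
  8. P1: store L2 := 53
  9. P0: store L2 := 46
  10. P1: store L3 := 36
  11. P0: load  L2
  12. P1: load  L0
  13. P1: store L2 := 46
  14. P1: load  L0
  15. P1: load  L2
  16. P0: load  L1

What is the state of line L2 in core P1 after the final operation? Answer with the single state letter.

  op1 P1: store L1 := 14 → I/M on L1; bus BusRdX; mem=30
  op2 P0: store L2 := 97 → M/I on L2; bus BusRdX; mem=70
  op3 P1: store L2 := 2 → I/M on L2; bus BusRdX Flush; mem=97
  op4 P1: load  L2 → I/M on L2; bus (none); mem=97
  op5 P1: load  L2 → I/M on L2; bus (none); mem=97
  op6 P1: store L2 := 53 → I/M on L2; bus (none); mem=97
  op7 P1: load  L2 → I/M on L2; bus (none); mem=97
  op8 P1: store L2 := 53 → I/M on L2; bus (none); mem=97
  op9 P0: store L2 := 46 → M/I on L2; bus BusRdX Flush; mem=53
  op10 P1: store L3 := 36 → I/M on L3; bus BusRdX; mem=60
  op11 P0: load  L2 → M/I on L2; bus (none); mem=53
  op12 P1: load  L0 → I/E on L0; bus BusRd; mem=10
  op13 P1: store L2 := 46 → I/M on L2; bus BusRdX Flush; mem=46
  op14 P1: load  L0 → I/E on L0; bus (none); mem=10
  op15 P1: load  L2 → I/M on L2; bus (none); mem=46
  op16 P0: load  L1 → S/S on L1; bus BusRd Flush; mem=14

state = M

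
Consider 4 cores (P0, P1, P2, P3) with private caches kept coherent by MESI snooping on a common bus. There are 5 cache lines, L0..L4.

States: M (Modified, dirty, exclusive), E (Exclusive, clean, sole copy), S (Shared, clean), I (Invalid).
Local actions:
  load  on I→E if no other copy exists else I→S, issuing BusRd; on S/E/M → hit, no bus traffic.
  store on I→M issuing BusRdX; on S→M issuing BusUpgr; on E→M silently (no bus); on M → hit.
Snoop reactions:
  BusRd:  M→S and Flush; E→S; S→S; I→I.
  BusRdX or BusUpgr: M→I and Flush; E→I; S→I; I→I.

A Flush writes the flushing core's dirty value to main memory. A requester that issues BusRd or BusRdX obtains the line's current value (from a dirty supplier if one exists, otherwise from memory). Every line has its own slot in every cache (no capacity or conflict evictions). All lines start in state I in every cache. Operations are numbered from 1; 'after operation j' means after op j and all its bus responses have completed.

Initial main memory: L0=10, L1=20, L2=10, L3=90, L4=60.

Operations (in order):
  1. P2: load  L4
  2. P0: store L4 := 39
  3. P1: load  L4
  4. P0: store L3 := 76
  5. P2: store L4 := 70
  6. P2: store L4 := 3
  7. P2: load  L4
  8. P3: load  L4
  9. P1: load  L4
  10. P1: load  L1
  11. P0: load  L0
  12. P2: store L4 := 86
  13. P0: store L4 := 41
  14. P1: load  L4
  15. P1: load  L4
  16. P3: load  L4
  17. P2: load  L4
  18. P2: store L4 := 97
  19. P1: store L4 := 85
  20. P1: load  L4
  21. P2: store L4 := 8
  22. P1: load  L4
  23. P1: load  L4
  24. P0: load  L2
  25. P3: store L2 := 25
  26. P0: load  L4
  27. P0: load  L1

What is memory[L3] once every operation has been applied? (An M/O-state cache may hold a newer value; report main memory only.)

step 1: P2: load  L4  ⟶  IIEI  (L4)  txn=BusRd  M[L4]=60
step 2: P0: store L4 := 39  ⟶  MIII  (L4)  txn=BusRdX  M[L4]=60
step 3: P1: load  L4  ⟶  SSII  (L4)  txn=BusRd+Flush  M[L4]=39
step 4: P0: store L3 := 76  ⟶  MIII  (L3)  txn=BusRdX  M[L3]=90
step 5: P2: store L4 := 70  ⟶  IIMI  (L4)  txn=BusRdX  M[L4]=39
step 6: P2: store L4 := 3  ⟶  IIMI  (L4)  txn=∅  M[L4]=39
step 7: P2: load  L4  ⟶  IIMI  (L4)  txn=∅  M[L4]=39
step 8: P3: load  L4  ⟶  IISS  (L4)  txn=BusRd+Flush  M[L4]=3
step 9: P1: load  L4  ⟶  ISSS  (L4)  txn=BusRd  M[L4]=3
step 10: P1: load  L1  ⟶  IEII  (L1)  txn=BusRd  M[L1]=20
step 11: P0: load  L0  ⟶  EIII  (L0)  txn=BusRd  M[L0]=10
step 12: P2: store L4 := 86  ⟶  IIMI  (L4)  txn=BusUpgr  M[L4]=3
step 13: P0: store L4 := 41  ⟶  MIII  (L4)  txn=BusRdX+Flush  M[L4]=86
step 14: P1: load  L4  ⟶  SSII  (L4)  txn=BusRd+Flush  M[L4]=41
step 15: P1: load  L4  ⟶  SSII  (L4)  txn=∅  M[L4]=41
step 16: P3: load  L4  ⟶  SSIS  (L4)  txn=BusRd  M[L4]=41
step 17: P2: load  L4  ⟶  SSSS  (L4)  txn=BusRd  M[L4]=41
step 18: P2: store L4 := 97  ⟶  IIMI  (L4)  txn=BusUpgr  M[L4]=41
step 19: P1: store L4 := 85  ⟶  IMII  (L4)  txn=BusRdX+Flush  M[L4]=97
step 20: P1: load  L4  ⟶  IMII  (L4)  txn=∅  M[L4]=97
step 21: P2: store L4 := 8  ⟶  IIMI  (L4)  txn=BusRdX+Flush  M[L4]=85
step 22: P1: load  L4  ⟶  ISSI  (L4)  txn=BusRd+Flush  M[L4]=8
step 23: P1: load  L4  ⟶  ISSI  (L4)  txn=∅  M[L4]=8
step 24: P0: load  L2  ⟶  EIII  (L2)  txn=BusRd  M[L2]=10
step 25: P3: store L2 := 25  ⟶  IIIM  (L2)  txn=BusRdX  M[L2]=10
step 26: P0: load  L4  ⟶  SSSI  (L4)  txn=BusRd  M[L4]=8
step 27: P0: load  L1  ⟶  SSII  (L1)  txn=BusRd  M[L1]=20

memory[L3] = 90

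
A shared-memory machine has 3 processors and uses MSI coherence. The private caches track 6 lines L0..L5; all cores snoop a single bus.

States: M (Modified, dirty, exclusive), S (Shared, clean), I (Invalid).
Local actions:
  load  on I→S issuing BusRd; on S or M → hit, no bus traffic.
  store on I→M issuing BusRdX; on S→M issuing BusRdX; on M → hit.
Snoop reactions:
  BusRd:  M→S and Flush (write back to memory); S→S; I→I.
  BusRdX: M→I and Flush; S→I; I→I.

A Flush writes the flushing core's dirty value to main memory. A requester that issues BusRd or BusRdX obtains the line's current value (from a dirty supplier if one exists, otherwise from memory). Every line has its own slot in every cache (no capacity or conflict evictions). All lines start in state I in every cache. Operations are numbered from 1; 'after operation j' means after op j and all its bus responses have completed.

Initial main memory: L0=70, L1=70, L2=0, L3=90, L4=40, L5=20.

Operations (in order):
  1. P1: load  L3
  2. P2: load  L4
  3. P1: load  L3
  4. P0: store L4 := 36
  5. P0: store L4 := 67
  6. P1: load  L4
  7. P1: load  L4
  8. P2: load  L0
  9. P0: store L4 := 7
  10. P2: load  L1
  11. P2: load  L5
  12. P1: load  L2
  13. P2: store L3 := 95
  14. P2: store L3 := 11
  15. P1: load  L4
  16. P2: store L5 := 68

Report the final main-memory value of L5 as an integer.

memory[L5] = 20

1. P1: load  L3  bus=[BusRd]  L3: P0=I P1=S P2=I  mem[L3]=90
2. P2: load  L4  bus=[BusRd]  L4: P0=I P1=I P2=S  mem[L4]=40
3. P1: load  L3  bus=[-]  L3: P0=I P1=S P2=I  mem[L3]=90
4. P0: store L4 := 36  bus=[BusRdX]  L4: P0=M P1=I P2=I  mem[L4]=40
5. P0: store L4 := 67  bus=[-]  L4: P0=M P1=I P2=I  mem[L4]=40
6. P1: load  L4  bus=[BusRd,Flush]  L4: P0=S P1=S P2=I  mem[L4]=67
7. P1: load  L4  bus=[-]  L4: P0=S P1=S P2=I  mem[L4]=67
8. P2: load  L0  bus=[BusRd]  L0: P0=I P1=I P2=S  mem[L0]=70
9. P0: store L4 := 7  bus=[BusRdX]  L4: P0=M P1=I P2=I  mem[L4]=67
10. P2: load  L1  bus=[BusRd]  L1: P0=I P1=I P2=S  mem[L1]=70
11. P2: load  L5  bus=[BusRd]  L5: P0=I P1=I P2=S  mem[L5]=20
12. P1: load  L2  bus=[BusRd]  L2: P0=I P1=S P2=I  mem[L2]=0
13. P2: store L3 := 95  bus=[BusRdX]  L3: P0=I P1=I P2=M  mem[L3]=90
14. P2: store L3 := 11  bus=[-]  L3: P0=I P1=I P2=M  mem[L3]=90
15. P1: load  L4  bus=[BusRd,Flush]  L4: P0=S P1=S P2=I  mem[L4]=7
16. P2: store L5 := 68  bus=[BusRdX]  L5: P0=I P1=I P2=M  mem[L5]=20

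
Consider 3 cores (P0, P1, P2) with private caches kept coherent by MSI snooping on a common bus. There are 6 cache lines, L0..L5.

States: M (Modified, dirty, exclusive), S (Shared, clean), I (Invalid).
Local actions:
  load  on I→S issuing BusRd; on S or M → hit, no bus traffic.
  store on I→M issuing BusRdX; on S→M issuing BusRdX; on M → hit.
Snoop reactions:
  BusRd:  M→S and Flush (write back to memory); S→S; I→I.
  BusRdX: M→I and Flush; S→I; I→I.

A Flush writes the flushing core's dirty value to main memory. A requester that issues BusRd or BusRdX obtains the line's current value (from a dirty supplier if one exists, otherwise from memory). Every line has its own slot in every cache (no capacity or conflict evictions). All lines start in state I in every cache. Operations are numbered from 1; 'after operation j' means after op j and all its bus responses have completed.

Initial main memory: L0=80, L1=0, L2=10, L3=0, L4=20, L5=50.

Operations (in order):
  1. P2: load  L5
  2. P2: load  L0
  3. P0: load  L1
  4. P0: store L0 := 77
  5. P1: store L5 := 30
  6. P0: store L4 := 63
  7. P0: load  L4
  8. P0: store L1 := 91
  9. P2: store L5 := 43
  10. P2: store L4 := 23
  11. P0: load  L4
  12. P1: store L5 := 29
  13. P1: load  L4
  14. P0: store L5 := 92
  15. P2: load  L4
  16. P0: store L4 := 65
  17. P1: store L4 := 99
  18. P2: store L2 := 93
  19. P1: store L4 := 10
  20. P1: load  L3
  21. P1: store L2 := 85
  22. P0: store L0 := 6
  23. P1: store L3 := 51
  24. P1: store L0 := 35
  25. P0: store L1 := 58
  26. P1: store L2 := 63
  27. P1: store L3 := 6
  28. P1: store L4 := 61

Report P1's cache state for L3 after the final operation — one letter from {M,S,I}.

1. P2: load  L5  bus=[BusRd]  L5: P0=I P1=I P2=S  mem[L5]=50
2. P2: load  L0  bus=[BusRd]  L0: P0=I P1=I P2=S  mem[L0]=80
3. P0: load  L1  bus=[BusRd]  L1: P0=S P1=I P2=I  mem[L1]=0
4. P0: store L0 := 77  bus=[BusRdX]  L0: P0=M P1=I P2=I  mem[L0]=80
5. P1: store L5 := 30  bus=[BusRdX]  L5: P0=I P1=M P2=I  mem[L5]=50
6. P0: store L4 := 63  bus=[BusRdX]  L4: P0=M P1=I P2=I  mem[L4]=20
7. P0: load  L4  bus=[-]  L4: P0=M P1=I P2=I  mem[L4]=20
8. P0: store L1 := 91  bus=[BusRdX]  L1: P0=M P1=I P2=I  mem[L1]=0
9. P2: store L5 := 43  bus=[BusRdX,Flush]  L5: P0=I P1=I P2=M  mem[L5]=30
10. P2: store L4 := 23  bus=[BusRdX,Flush]  L4: P0=I P1=I P2=M  mem[L4]=63
11. P0: load  L4  bus=[BusRd,Flush]  L4: P0=S P1=I P2=S  mem[L4]=23
12. P1: store L5 := 29  bus=[BusRdX,Flush]  L5: P0=I P1=M P2=I  mem[L5]=43
13. P1: load  L4  bus=[BusRd]  L4: P0=S P1=S P2=S  mem[L4]=23
14. P0: store L5 := 92  bus=[BusRdX,Flush]  L5: P0=M P1=I P2=I  mem[L5]=29
15. P2: load  L4  bus=[-]  L4: P0=S P1=S P2=S  mem[L4]=23
16. P0: store L4 := 65  bus=[BusRdX]  L4: P0=M P1=I P2=I  mem[L4]=23
17. P1: store L4 := 99  bus=[BusRdX,Flush]  L4: P0=I P1=M P2=I  mem[L4]=65
18. P2: store L2 := 93  bus=[BusRdX]  L2: P0=I P1=I P2=M  mem[L2]=10
19. P1: store L4 := 10  bus=[-]  L4: P0=I P1=M P2=I  mem[L4]=65
20. P1: load  L3  bus=[BusRd]  L3: P0=I P1=S P2=I  mem[L3]=0
21. P1: store L2 := 85  bus=[BusRdX,Flush]  L2: P0=I P1=M P2=I  mem[L2]=93
22. P0: store L0 := 6  bus=[-]  L0: P0=M P1=I P2=I  mem[L0]=80
23. P1: store L3 := 51  bus=[BusRdX]  L3: P0=I P1=M P2=I  mem[L3]=0
24. P1: store L0 := 35  bus=[BusRdX,Flush]  L0: P0=I P1=M P2=I  mem[L0]=6
25. P0: store L1 := 58  bus=[-]  L1: P0=M P1=I P2=I  mem[L1]=0
26. P1: store L2 := 63  bus=[-]  L2: P0=I P1=M P2=I  mem[L2]=93
27. P1: store L3 := 6  bus=[-]  L3: P0=I P1=M P2=I  mem[L3]=0
28. P1: store L4 := 61  bus=[-]  L4: P0=I P1=M P2=I  mem[L4]=65

state = M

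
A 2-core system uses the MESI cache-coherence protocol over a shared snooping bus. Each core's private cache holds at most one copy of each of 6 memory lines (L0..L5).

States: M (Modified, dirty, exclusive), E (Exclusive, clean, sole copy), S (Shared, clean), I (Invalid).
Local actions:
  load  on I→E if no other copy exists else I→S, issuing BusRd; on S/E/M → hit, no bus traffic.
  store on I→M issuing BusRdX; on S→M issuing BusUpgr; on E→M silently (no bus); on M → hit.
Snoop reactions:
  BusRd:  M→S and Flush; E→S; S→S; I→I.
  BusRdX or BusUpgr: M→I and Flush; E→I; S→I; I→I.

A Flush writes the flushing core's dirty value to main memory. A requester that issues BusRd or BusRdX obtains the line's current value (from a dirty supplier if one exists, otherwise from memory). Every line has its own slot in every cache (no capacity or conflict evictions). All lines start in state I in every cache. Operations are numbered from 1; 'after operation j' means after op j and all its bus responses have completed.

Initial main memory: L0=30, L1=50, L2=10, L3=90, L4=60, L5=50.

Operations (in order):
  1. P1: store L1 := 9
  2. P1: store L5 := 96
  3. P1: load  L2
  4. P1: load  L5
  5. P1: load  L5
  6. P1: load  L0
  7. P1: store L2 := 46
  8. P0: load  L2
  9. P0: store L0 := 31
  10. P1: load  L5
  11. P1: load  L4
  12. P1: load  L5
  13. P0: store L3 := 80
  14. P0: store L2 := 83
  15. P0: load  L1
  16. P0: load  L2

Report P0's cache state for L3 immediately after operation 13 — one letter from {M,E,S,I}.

[1] P1: store L1 := 9 | P0:I, P1:M(9) | bus: BusRdX
[2] P1: store L5 := 96 | P0:I, P1:M(96) | bus: BusRdX
[3] P1: load  L2 | P0:I, P1:E(10) | bus: BusRd
[4] P1: load  L5 | P0:I, P1:M(96) | bus: none
[5] P1: load  L5 | P0:I, P1:M(96) | bus: none
[6] P1: load  L0 | P0:I, P1:E(30) | bus: BusRd
[7] P1: store L2 := 46 | P0:I, P1:M(46) | bus: none
[8] P0: load  L2 | P0:S(46), P1:S(46) | bus: BusRd,Flush
[9] P0: store L0 := 31 | P0:M(31), P1:I | bus: BusRdX
[10] P1: load  L5 | P0:I, P1:M(96) | bus: none
[11] P1: load  L4 | P0:I, P1:E(60) | bus: BusRd
[12] P1: load  L5 | P0:I, P1:M(96) | bus: none
[13] P0: store L3 := 80 | P0:M(80), P1:I | bus: BusRdX
[14] P0: store L2 := 83 | P0:M(83), P1:I | bus: BusUpgr
[15] P0: load  L1 | P0:S(9), P1:S(9) | bus: BusRd,Flush
[16] P0: load  L2 | P0:M(83), P1:I | bus: none

state = M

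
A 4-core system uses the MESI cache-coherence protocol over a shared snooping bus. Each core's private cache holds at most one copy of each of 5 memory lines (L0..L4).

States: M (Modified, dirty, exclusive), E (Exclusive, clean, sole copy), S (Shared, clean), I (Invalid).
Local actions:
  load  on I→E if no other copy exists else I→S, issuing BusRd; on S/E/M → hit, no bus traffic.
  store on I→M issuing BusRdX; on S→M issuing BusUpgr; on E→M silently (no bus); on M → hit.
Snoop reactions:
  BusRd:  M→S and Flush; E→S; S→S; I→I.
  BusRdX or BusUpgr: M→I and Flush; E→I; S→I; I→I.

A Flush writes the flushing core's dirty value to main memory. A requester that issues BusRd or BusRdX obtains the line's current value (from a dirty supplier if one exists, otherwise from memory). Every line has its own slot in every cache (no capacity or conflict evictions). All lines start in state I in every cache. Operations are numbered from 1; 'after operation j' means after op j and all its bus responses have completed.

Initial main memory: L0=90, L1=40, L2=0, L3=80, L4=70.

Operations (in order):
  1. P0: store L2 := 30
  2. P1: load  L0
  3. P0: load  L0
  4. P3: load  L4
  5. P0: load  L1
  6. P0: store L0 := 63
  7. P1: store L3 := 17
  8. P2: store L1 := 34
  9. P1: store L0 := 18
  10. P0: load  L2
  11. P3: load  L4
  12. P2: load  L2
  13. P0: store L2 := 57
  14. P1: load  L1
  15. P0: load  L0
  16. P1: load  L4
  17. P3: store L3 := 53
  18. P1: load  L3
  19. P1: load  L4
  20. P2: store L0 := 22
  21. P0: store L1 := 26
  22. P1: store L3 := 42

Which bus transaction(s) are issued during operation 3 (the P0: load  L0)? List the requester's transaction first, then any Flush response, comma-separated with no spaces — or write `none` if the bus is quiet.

bus = BusRd

1. P0: store L2 := 30  bus=[BusRdX]  L2: P0=M P1=I P2=I P3=I  mem[L2]=0
2. P1: load  L0  bus=[BusRd]  L0: P0=I P1=E P2=I P3=I  mem[L0]=90
3. P0: load  L0  bus=[BusRd]  L0: P0=S P1=S P2=I P3=I  mem[L0]=90
4. P3: load  L4  bus=[BusRd]  L4: P0=I P1=I P2=I P3=E  mem[L4]=70
5. P0: load  L1  bus=[BusRd]  L1: P0=E P1=I P2=I P3=I  mem[L1]=40
6. P0: store L0 := 63  bus=[BusUpgr]  L0: P0=M P1=I P2=I P3=I  mem[L0]=90
7. P1: store L3 := 17  bus=[BusRdX]  L3: P0=I P1=M P2=I P3=I  mem[L3]=80
8. P2: store L1 := 34  bus=[BusRdX]  L1: P0=I P1=I P2=M P3=I  mem[L1]=40
9. P1: store L0 := 18  bus=[BusRdX,Flush]  L0: P0=I P1=M P2=I P3=I  mem[L0]=63
10. P0: load  L2  bus=[-]  L2: P0=M P1=I P2=I P3=I  mem[L2]=0
11. P3: load  L4  bus=[-]  L4: P0=I P1=I P2=I P3=E  mem[L4]=70
12. P2: load  L2  bus=[BusRd,Flush]  L2: P0=S P1=I P2=S P3=I  mem[L2]=30
13. P0: store L2 := 57  bus=[BusUpgr]  L2: P0=M P1=I P2=I P3=I  mem[L2]=30
14. P1: load  L1  bus=[BusRd,Flush]  L1: P0=I P1=S P2=S P3=I  mem[L1]=34
15. P0: load  L0  bus=[BusRd,Flush]  L0: P0=S P1=S P2=I P3=I  mem[L0]=18
16. P1: load  L4  bus=[BusRd]  L4: P0=I P1=S P2=I P3=S  mem[L4]=70
17. P3: store L3 := 53  bus=[BusRdX,Flush]  L3: P0=I P1=I P2=I P3=M  mem[L3]=17
18. P1: load  L3  bus=[BusRd,Flush]  L3: P0=I P1=S P2=I P3=S  mem[L3]=53
19. P1: load  L4  bus=[-]  L4: P0=I P1=S P2=I P3=S  mem[L4]=70
20. P2: store L0 := 22  bus=[BusRdX]  L0: P0=I P1=I P2=M P3=I  mem[L0]=18
21. P0: store L1 := 26  bus=[BusRdX]  L1: P0=M P1=I P2=I P3=I  mem[L1]=34
22. P1: store L3 := 42  bus=[BusUpgr]  L3: P0=I P1=M P2=I P3=I  mem[L3]=53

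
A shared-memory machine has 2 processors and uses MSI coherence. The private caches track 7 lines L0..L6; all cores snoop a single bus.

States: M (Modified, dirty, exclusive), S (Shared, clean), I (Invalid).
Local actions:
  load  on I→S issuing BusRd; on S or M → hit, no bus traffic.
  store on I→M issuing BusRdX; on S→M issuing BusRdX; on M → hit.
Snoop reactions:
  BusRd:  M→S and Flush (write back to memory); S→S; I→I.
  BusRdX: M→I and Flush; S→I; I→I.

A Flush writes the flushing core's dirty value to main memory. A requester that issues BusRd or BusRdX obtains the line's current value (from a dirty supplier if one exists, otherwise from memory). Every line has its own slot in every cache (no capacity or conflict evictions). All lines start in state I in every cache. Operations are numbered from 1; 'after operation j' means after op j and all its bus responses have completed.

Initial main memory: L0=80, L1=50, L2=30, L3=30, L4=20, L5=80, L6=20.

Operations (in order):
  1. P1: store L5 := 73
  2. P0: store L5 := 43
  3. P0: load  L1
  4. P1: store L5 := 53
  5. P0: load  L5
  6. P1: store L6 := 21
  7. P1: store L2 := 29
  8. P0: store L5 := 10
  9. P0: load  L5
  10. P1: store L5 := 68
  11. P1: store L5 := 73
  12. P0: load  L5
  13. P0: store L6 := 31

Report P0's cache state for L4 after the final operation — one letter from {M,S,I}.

state = I

[1] P1: store L5 := 73 | P0:I, P1:M(73) | bus: BusRdX
[2] P0: store L5 := 43 | P0:M(43), P1:I | bus: BusRdX,Flush
[3] P0: load  L1 | P0:S(50), P1:I | bus: BusRd
[4] P1: store L5 := 53 | P0:I, P1:M(53) | bus: BusRdX,Flush
[5] P0: load  L5 | P0:S(53), P1:S(53) | bus: BusRd,Flush
[6] P1: store L6 := 21 | P0:I, P1:M(21) | bus: BusRdX
[7] P1: store L2 := 29 | P0:I, P1:M(29) | bus: BusRdX
[8] P0: store L5 := 10 | P0:M(10), P1:I | bus: BusRdX
[9] P0: load  L5 | P0:M(10), P1:I | bus: none
[10] P1: store L5 := 68 | P0:I, P1:M(68) | bus: BusRdX,Flush
[11] P1: store L5 := 73 | P0:I, P1:M(73) | bus: none
[12] P0: load  L5 | P0:S(73), P1:S(73) | bus: BusRd,Flush
[13] P0: store L6 := 31 | P0:M(31), P1:I | bus: BusRdX,Flush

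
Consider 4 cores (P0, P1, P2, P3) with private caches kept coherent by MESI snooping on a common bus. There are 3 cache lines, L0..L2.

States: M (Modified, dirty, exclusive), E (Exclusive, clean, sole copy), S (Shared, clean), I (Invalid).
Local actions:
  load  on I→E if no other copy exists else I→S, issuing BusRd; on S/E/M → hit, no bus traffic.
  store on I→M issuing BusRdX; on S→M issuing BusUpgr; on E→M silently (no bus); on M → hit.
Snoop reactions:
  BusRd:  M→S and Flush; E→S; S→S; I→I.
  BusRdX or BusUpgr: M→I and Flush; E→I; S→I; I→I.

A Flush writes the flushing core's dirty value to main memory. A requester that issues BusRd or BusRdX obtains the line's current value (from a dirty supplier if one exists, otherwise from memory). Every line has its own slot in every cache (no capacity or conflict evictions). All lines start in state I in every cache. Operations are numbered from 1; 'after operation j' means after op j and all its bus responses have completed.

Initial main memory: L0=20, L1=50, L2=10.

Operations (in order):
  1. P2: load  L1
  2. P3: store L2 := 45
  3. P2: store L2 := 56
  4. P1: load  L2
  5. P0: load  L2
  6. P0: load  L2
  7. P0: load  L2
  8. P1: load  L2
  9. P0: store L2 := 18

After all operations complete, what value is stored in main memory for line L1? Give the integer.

1. P2: load  L1  bus=[BusRd]  L1: P0=I P1=I P2=E P3=I  mem[L1]=50
2. P3: store L2 := 45  bus=[BusRdX]  L2: P0=I P1=I P2=I P3=M  mem[L2]=10
3. P2: store L2 := 56  bus=[BusRdX,Flush]  L2: P0=I P1=I P2=M P3=I  mem[L2]=45
4. P1: load  L2  bus=[BusRd,Flush]  L2: P0=I P1=S P2=S P3=I  mem[L2]=56
5. P0: load  L2  bus=[BusRd]  L2: P0=S P1=S P2=S P3=I  mem[L2]=56
6. P0: load  L2  bus=[-]  L2: P0=S P1=S P2=S P3=I  mem[L2]=56
7. P0: load  L2  bus=[-]  L2: P0=S P1=S P2=S P3=I  mem[L2]=56
8. P1: load  L2  bus=[-]  L2: P0=S P1=S P2=S P3=I  mem[L2]=56
9. P0: store L2 := 18  bus=[BusUpgr]  L2: P0=M P1=I P2=I P3=I  mem[L2]=56

memory[L1] = 50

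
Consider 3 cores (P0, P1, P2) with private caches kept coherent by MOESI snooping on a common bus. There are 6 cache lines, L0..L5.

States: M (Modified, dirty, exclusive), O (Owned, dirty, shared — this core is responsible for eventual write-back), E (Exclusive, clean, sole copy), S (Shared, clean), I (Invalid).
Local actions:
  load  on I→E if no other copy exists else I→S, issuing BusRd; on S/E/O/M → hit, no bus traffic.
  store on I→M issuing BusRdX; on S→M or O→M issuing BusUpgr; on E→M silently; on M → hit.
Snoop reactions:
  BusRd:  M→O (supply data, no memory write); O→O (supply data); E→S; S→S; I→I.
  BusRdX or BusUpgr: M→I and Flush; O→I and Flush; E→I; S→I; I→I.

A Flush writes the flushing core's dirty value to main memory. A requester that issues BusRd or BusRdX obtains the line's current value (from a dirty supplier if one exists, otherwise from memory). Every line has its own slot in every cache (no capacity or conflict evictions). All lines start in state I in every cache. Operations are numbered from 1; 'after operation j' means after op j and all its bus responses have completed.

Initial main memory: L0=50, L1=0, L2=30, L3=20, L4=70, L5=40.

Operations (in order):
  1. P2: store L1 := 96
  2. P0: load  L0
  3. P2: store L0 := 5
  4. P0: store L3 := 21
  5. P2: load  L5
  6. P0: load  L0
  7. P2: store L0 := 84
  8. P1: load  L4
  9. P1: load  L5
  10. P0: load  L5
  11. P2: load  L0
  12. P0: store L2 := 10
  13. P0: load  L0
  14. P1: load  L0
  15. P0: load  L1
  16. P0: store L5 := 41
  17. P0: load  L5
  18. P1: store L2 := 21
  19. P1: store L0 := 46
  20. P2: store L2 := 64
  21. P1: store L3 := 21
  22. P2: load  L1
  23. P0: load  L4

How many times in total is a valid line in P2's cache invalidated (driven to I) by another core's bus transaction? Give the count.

step 1: P2: store L1 := 96  ⟶  IIM  (L1)  txn=BusRdX  M[L1]=0
step 2: P0: load  L0  ⟶  EII  (L0)  txn=BusRd  M[L0]=50
step 3: P2: store L0 := 5  ⟶  IIM  (L0)  txn=BusRdX  M[L0]=50
step 4: P0: store L3 := 21  ⟶  MII  (L3)  txn=BusRdX  M[L3]=20
step 5: P2: load  L5  ⟶  IIE  (L5)  txn=BusRd  M[L5]=40
step 6: P0: load  L0  ⟶  SIO  (L0)  txn=BusRd  M[L0]=50
step 7: P2: store L0 := 84  ⟶  IIM  (L0)  txn=BusUpgr  M[L0]=50
step 8: P1: load  L4  ⟶  IEI  (L4)  txn=BusRd  M[L4]=70
step 9: P1: load  L5  ⟶  ISS  (L5)  txn=BusRd  M[L5]=40
step 10: P0: load  L5  ⟶  SSS  (L5)  txn=BusRd  M[L5]=40
step 11: P2: load  L0  ⟶  IIM  (L0)  txn=∅  M[L0]=50
step 12: P0: store L2 := 10  ⟶  MII  (L2)  txn=BusRdX  M[L2]=30
step 13: P0: load  L0  ⟶  SIO  (L0)  txn=BusRd  M[L0]=50
step 14: P1: load  L0  ⟶  SSO  (L0)  txn=BusRd  M[L0]=50
step 15: P0: load  L1  ⟶  SIO  (L1)  txn=BusRd  M[L1]=0
step 16: P0: store L5 := 41  ⟶  MII  (L5)  txn=BusUpgr  M[L5]=40
step 17: P0: load  L5  ⟶  MII  (L5)  txn=∅  M[L5]=40
step 18: P1: store L2 := 21  ⟶  IMI  (L2)  txn=BusRdX+Flush  M[L2]=10
step 19: P1: store L0 := 46  ⟶  IMI  (L0)  txn=BusUpgr+Flush  M[L0]=84
step 20: P2: store L2 := 64  ⟶  IIM  (L2)  txn=BusRdX+Flush  M[L2]=21
step 21: P1: store L3 := 21  ⟶  IMI  (L3)  txn=BusRdX+Flush  M[L3]=21
step 22: P2: load  L1  ⟶  SIO  (L1)  txn=∅  M[L1]=0
step 23: P0: load  L4  ⟶  SSI  (L4)  txn=BusRd  M[L4]=70

invalidations = 2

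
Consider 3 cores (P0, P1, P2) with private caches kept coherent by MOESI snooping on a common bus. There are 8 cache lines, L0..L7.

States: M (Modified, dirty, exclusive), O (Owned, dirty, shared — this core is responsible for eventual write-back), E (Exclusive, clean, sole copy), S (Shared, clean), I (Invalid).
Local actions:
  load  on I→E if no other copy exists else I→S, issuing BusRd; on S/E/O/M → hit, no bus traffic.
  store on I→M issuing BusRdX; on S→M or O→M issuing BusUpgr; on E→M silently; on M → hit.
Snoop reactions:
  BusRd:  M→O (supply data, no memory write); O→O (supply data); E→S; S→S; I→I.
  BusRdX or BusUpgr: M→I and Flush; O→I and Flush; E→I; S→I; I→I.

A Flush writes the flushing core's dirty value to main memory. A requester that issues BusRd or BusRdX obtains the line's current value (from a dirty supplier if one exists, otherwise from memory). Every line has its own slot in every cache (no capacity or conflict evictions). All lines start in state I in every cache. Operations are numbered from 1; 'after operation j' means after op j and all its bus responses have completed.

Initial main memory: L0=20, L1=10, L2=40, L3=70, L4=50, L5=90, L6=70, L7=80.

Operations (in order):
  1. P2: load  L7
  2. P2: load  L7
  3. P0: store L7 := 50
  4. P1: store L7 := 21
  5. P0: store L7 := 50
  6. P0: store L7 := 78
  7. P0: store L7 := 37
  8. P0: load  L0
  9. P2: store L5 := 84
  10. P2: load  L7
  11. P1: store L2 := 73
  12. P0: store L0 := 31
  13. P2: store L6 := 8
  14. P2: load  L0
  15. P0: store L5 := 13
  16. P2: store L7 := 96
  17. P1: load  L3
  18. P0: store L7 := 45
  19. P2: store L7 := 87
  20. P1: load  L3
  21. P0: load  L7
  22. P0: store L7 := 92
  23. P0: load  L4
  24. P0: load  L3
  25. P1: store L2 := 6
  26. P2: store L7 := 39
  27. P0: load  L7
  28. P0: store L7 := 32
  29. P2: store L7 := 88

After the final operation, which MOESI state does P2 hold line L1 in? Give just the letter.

1. P2: load  L7  bus=[BusRd]  L7: P0=I P1=I P2=E  mem[L7]=80
2. P2: load  L7  bus=[-]  L7: P0=I P1=I P2=E  mem[L7]=80
3. P0: store L7 := 50  bus=[BusRdX]  L7: P0=M P1=I P2=I  mem[L7]=80
4. P1: store L7 := 21  bus=[BusRdX,Flush]  L7: P0=I P1=M P2=I  mem[L7]=50
5. P0: store L7 := 50  bus=[BusRdX,Flush]  L7: P0=M P1=I P2=I  mem[L7]=21
6. P0: store L7 := 78  bus=[-]  L7: P0=M P1=I P2=I  mem[L7]=21
7. P0: store L7 := 37  bus=[-]  L7: P0=M P1=I P2=I  mem[L7]=21
8. P0: load  L0  bus=[BusRd]  L0: P0=E P1=I P2=I  mem[L0]=20
9. P2: store L5 := 84  bus=[BusRdX]  L5: P0=I P1=I P2=M  mem[L5]=90
10. P2: load  L7  bus=[BusRd]  L7: P0=O P1=I P2=S  mem[L7]=21
11. P1: store L2 := 73  bus=[BusRdX]  L2: P0=I P1=M P2=I  mem[L2]=40
12. P0: store L0 := 31  bus=[-]  L0: P0=M P1=I P2=I  mem[L0]=20
13. P2: store L6 := 8  bus=[BusRdX]  L6: P0=I P1=I P2=M  mem[L6]=70
14. P2: load  L0  bus=[BusRd]  L0: P0=O P1=I P2=S  mem[L0]=20
15. P0: store L5 := 13  bus=[BusRdX,Flush]  L5: P0=M P1=I P2=I  mem[L5]=84
16. P2: store L7 := 96  bus=[BusUpgr,Flush]  L7: P0=I P1=I P2=M  mem[L7]=37
17. P1: load  L3  bus=[BusRd]  L3: P0=I P1=E P2=I  mem[L3]=70
18. P0: store L7 := 45  bus=[BusRdX,Flush]  L7: P0=M P1=I P2=I  mem[L7]=96
19. P2: store L7 := 87  bus=[BusRdX,Flush]  L7: P0=I P1=I P2=M  mem[L7]=45
20. P1: load  L3  bus=[-]  L3: P0=I P1=E P2=I  mem[L3]=70
21. P0: load  L7  bus=[BusRd]  L7: P0=S P1=I P2=O  mem[L7]=45
22. P0: store L7 := 92  bus=[BusUpgr,Flush]  L7: P0=M P1=I P2=I  mem[L7]=87
23. P0: load  L4  bus=[BusRd]  L4: P0=E P1=I P2=I  mem[L4]=50
24. P0: load  L3  bus=[BusRd]  L3: P0=S P1=S P2=I  mem[L3]=70
25. P1: store L2 := 6  bus=[-]  L2: P0=I P1=M P2=I  mem[L2]=40
26. P2: store L7 := 39  bus=[BusRdX,Flush]  L7: P0=I P1=I P2=M  mem[L7]=92
27. P0: load  L7  bus=[BusRd]  L7: P0=S P1=I P2=O  mem[L7]=92
28. P0: store L7 := 32  bus=[BusUpgr,Flush]  L7: P0=M P1=I P2=I  mem[L7]=39
29. P2: store L7 := 88  bus=[BusRdX,Flush]  L7: P0=I P1=I P2=M  mem[L7]=32

state = I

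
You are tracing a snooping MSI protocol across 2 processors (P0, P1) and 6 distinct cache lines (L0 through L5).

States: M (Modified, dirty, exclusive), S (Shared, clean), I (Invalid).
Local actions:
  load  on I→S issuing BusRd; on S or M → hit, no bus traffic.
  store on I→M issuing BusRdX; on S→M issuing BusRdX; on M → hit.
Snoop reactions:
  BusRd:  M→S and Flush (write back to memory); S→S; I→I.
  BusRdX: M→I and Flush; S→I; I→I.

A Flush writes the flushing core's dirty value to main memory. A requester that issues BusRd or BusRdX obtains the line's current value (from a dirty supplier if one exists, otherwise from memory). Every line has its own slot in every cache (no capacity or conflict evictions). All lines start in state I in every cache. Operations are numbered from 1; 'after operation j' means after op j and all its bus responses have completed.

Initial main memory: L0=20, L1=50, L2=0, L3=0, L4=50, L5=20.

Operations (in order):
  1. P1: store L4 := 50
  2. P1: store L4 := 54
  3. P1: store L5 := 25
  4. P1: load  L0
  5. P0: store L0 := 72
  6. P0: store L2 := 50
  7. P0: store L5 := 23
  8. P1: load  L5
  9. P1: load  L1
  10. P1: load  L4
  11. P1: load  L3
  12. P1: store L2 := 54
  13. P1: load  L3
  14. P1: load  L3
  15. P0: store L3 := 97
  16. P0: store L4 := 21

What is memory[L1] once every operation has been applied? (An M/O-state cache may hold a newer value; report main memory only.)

step 1: P1: store L4 := 50  ⟶  IM  (L4)  txn=BusRdX  M[L4]=50
step 2: P1: store L4 := 54  ⟶  IM  (L4)  txn=∅  M[L4]=50
step 3: P1: store L5 := 25  ⟶  IM  (L5)  txn=BusRdX  M[L5]=20
step 4: P1: load  L0  ⟶  IS  (L0)  txn=BusRd  M[L0]=20
step 5: P0: store L0 := 72  ⟶  MI  (L0)  txn=BusRdX  M[L0]=20
step 6: P0: store L2 := 50  ⟶  MI  (L2)  txn=BusRdX  M[L2]=0
step 7: P0: store L5 := 23  ⟶  MI  (L5)  txn=BusRdX+Flush  M[L5]=25
step 8: P1: load  L5  ⟶  SS  (L5)  txn=BusRd+Flush  M[L5]=23
step 9: P1: load  L1  ⟶  IS  (L1)  txn=BusRd  M[L1]=50
step 10: P1: load  L4  ⟶  IM  (L4)  txn=∅  M[L4]=50
step 11: P1: load  L3  ⟶  IS  (L3)  txn=BusRd  M[L3]=0
step 12: P1: store L2 := 54  ⟶  IM  (L2)  txn=BusRdX+Flush  M[L2]=50
step 13: P1: load  L3  ⟶  IS  (L3)  txn=∅  M[L3]=0
step 14: P1: load  L3  ⟶  IS  (L3)  txn=∅  M[L3]=0
step 15: P0: store L3 := 97  ⟶  MI  (L3)  txn=BusRdX  M[L3]=0
step 16: P0: store L4 := 21  ⟶  MI  (L4)  txn=BusRdX+Flush  M[L4]=54

memory[L1] = 50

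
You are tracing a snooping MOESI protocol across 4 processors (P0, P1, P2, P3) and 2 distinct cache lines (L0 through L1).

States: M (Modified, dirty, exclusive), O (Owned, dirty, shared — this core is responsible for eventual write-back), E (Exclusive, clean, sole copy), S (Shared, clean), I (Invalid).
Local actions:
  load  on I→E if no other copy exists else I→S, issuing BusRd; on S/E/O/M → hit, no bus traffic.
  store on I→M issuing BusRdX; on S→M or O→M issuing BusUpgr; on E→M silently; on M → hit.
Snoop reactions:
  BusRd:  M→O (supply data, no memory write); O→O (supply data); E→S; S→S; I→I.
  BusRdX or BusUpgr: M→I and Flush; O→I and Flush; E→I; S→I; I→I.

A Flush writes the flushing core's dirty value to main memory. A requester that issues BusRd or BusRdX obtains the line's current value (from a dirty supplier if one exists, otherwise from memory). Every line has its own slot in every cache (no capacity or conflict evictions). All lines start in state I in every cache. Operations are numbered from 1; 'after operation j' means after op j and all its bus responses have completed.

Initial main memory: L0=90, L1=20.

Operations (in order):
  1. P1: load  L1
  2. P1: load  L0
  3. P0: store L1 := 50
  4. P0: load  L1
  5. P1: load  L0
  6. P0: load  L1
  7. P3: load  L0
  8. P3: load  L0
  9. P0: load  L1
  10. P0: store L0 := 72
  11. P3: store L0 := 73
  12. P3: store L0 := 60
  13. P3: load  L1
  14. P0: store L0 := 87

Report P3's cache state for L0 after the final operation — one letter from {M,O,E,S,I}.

state = I

step 1: P1: load  L1  ⟶  IEII  (L1)  txn=BusRd  M[L1]=20
step 2: P1: load  L0  ⟶  IEII  (L0)  txn=BusRd  M[L0]=90
step 3: P0: store L1 := 50  ⟶  MIII  (L1)  txn=BusRdX  M[L1]=20
step 4: P0: load  L1  ⟶  MIII  (L1)  txn=∅  M[L1]=20
step 5: P1: load  L0  ⟶  IEII  (L0)  txn=∅  M[L0]=90
step 6: P0: load  L1  ⟶  MIII  (L1)  txn=∅  M[L1]=20
step 7: P3: load  L0  ⟶  ISIS  (L0)  txn=BusRd  M[L0]=90
step 8: P3: load  L0  ⟶  ISIS  (L0)  txn=∅  M[L0]=90
step 9: P0: load  L1  ⟶  MIII  (L1)  txn=∅  M[L1]=20
step 10: P0: store L0 := 72  ⟶  MIII  (L0)  txn=BusRdX  M[L0]=90
step 11: P3: store L0 := 73  ⟶  IIIM  (L0)  txn=BusRdX+Flush  M[L0]=72
step 12: P3: store L0 := 60  ⟶  IIIM  (L0)  txn=∅  M[L0]=72
step 13: P3: load  L1  ⟶  OIIS  (L1)  txn=BusRd  M[L1]=20
step 14: P0: store L0 := 87  ⟶  MIII  (L0)  txn=BusRdX+Flush  M[L0]=60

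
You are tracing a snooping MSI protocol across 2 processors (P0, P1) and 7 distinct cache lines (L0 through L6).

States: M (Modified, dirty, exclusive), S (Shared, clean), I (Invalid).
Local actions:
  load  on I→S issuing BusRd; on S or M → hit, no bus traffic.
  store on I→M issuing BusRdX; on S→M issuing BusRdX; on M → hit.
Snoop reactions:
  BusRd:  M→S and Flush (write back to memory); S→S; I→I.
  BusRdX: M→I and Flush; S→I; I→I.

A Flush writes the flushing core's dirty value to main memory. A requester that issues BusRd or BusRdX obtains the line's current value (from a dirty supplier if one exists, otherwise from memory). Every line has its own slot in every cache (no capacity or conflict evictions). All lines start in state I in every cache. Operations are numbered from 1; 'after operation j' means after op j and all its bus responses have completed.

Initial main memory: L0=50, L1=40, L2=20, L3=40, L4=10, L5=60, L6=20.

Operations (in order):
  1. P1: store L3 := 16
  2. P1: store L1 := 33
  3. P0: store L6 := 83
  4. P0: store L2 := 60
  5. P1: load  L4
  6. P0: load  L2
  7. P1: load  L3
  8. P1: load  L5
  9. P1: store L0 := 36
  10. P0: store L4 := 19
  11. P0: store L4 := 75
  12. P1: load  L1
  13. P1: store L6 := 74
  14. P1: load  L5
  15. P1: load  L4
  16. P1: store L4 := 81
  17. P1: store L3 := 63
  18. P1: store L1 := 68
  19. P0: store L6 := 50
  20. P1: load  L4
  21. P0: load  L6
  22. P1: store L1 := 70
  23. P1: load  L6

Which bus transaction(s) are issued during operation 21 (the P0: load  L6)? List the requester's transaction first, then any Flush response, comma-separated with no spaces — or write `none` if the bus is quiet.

  op1 P1: store L3 := 16 → I/M on L3; bus BusRdX; mem=40
  op2 P1: store L1 := 33 → I/M on L1; bus BusRdX; mem=40
  op3 P0: store L6 := 83 → M/I on L6; bus BusRdX; mem=20
  op4 P0: store L2 := 60 → M/I on L2; bus BusRdX; mem=20
  op5 P1: load  L4 → I/S on L4; bus BusRd; mem=10
  op6 P0: load  L2 → M/I on L2; bus (none); mem=20
  op7 P1: load  L3 → I/M on L3; bus (none); mem=40
  op8 P1: load  L5 → I/S on L5; bus BusRd; mem=60
  op9 P1: store L0 := 36 → I/M on L0; bus BusRdX; mem=50
  op10 P0: store L4 := 19 → M/I on L4; bus BusRdX; mem=10
  op11 P0: store L4 := 75 → M/I on L4; bus (none); mem=10
  op12 P1: load  L1 → I/M on L1; bus (none); mem=40
  op13 P1: store L6 := 74 → I/M on L6; bus BusRdX Flush; mem=83
  op14 P1: load  L5 → I/S on L5; bus (none); mem=60
  op15 P1: load  L4 → S/S on L4; bus BusRd Flush; mem=75
  op16 P1: store L4 := 81 → I/M on L4; bus BusRdX; mem=75
  op17 P1: store L3 := 63 → I/M on L3; bus (none); mem=40
  op18 P1: store L1 := 68 → I/M on L1; bus (none); mem=40
  op19 P0: store L6 := 50 → M/I on L6; bus BusRdX Flush; mem=74
  op20 P1: load  L4 → I/M on L4; bus (none); mem=75
  op21 P0: load  L6 → M/I on L6; bus (none); mem=74
  op22 P1: store L1 := 70 → I/M on L1; bus (none); mem=40
  op23 P1: load  L6 → S/S on L6; bus BusRd Flush; mem=50

bus = none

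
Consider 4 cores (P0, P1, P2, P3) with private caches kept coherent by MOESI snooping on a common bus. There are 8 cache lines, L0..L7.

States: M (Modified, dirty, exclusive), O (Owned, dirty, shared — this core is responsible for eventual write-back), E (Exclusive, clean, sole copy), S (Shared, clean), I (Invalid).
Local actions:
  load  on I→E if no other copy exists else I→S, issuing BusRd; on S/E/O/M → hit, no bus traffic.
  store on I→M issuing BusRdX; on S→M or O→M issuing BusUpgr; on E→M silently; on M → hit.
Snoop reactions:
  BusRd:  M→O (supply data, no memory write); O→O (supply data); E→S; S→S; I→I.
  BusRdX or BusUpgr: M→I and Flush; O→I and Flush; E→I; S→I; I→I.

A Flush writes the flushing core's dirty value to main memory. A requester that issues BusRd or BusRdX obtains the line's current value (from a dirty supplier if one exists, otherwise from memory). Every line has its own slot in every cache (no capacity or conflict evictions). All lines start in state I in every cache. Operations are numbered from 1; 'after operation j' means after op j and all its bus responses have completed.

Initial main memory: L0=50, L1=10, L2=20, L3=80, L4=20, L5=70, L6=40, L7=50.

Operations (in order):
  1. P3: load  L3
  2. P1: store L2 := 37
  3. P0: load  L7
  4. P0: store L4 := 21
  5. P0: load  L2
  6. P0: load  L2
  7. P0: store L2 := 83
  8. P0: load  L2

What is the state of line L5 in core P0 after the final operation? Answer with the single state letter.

step 1: P3: load  L3  ⟶  IIIE  (L3)  txn=BusRd  M[L3]=80
step 2: P1: store L2 := 37  ⟶  IMII  (L2)  txn=BusRdX  M[L2]=20
step 3: P0: load  L7  ⟶  EIII  (L7)  txn=BusRd  M[L7]=50
step 4: P0: store L4 := 21  ⟶  MIII  (L4)  txn=BusRdX  M[L4]=20
step 5: P0: load  L2  ⟶  SOII  (L2)  txn=BusRd  M[L2]=20
step 6: P0: load  L2  ⟶  SOII  (L2)  txn=∅  M[L2]=20
step 7: P0: store L2 := 83  ⟶  MIII  (L2)  txn=BusUpgr+Flush  M[L2]=37
step 8: P0: load  L2  ⟶  MIII  (L2)  txn=∅  M[L2]=37

state = I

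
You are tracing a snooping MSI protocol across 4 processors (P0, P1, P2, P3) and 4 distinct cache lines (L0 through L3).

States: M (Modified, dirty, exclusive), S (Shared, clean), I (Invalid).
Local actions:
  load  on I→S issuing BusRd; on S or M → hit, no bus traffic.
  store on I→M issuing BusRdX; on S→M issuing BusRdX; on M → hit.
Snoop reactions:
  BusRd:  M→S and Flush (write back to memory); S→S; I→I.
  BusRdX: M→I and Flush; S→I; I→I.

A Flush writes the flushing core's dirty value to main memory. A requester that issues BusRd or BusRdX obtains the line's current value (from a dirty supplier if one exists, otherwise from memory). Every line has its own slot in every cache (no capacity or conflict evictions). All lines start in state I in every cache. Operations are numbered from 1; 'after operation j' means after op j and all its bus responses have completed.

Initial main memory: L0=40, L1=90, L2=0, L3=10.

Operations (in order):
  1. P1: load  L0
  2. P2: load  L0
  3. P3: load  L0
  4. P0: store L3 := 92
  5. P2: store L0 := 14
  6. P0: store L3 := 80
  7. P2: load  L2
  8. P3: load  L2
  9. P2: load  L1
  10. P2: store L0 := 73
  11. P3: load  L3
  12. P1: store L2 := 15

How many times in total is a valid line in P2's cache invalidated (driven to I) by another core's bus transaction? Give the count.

invalidations = 1

[1] P1: load  L0 | P0:I, P1:S(40), P2:I, P3:I | bus: BusRd
[2] P2: load  L0 | P0:I, P1:S(40), P2:S(40), P3:I | bus: BusRd
[3] P3: load  L0 | P0:I, P1:S(40), P2:S(40), P3:S(40) | bus: BusRd
[4] P0: store L3 := 92 | P0:M(92), P1:I, P2:I, P3:I | bus: BusRdX
[5] P2: store L0 := 14 | P0:I, P1:I, P2:M(14), P3:I | bus: BusRdX
[6] P0: store L3 := 80 | P0:M(80), P1:I, P2:I, P3:I | bus: none
[7] P2: load  L2 | P0:I, P1:I, P2:S(0), P3:I | bus: BusRd
[8] P3: load  L2 | P0:I, P1:I, P2:S(0), P3:S(0) | bus: BusRd
[9] P2: load  L1 | P0:I, P1:I, P2:S(90), P3:I | bus: BusRd
[10] P2: store L0 := 73 | P0:I, P1:I, P2:M(73), P3:I | bus: none
[11] P3: load  L3 | P0:S(80), P1:I, P2:I, P3:S(80) | bus: BusRd,Flush
[12] P1: store L2 := 15 | P0:I, P1:M(15), P2:I, P3:I | bus: BusRdX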